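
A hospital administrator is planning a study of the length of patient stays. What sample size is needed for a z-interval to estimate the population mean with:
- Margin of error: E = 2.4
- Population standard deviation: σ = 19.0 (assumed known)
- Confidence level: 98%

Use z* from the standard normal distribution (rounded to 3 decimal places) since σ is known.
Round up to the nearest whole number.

Using z* since population σ is known (z-interval formula).

For 98% confidence, z* = 2.326 (from standard normal table)

Sample size formula for z-interval: n = (z*σ/E)²

n = (2.326 × 19.0 / 2.4)²
  = (18.414167)²
  = 339.0815

Round up to the nearest whole number: n = 340

340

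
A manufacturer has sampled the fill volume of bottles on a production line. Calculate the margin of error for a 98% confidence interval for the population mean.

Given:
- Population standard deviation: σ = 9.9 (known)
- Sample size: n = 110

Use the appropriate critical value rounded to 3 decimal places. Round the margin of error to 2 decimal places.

The population standard deviation σ is known, so use the z-interval margin of error formula.

For 98% confidence, z* = 2.326 (from standard normal table)

Margin of error formula for z-interval: E = z* × σ/√n

E = 2.326 × 9.9/√110
  = 2.326 × 0.943928
  = 2.1956

Rounded to 2 decimal places:

2.20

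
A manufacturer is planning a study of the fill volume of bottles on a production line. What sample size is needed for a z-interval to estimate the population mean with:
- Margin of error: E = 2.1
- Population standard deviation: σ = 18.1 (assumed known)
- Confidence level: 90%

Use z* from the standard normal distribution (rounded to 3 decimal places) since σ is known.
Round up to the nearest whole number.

Using z* since population σ is known (z-interval formula).

For 90% confidence, z* = 1.645 (from standard normal table)

Sample size formula for z-interval: n = (z*σ/E)²

n = (1.645 × 18.1 / 2.1)²
  = (14.178333)²
  = 201.0251

Round up to the nearest whole number: n = 202

202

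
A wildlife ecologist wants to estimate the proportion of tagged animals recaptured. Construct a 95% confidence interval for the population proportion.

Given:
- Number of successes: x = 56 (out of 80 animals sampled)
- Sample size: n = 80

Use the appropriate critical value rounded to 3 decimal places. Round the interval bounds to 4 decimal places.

Sample proportion: p̂ = 56/80 = 0.700000

Check conditions for normal approximation:
  np̂ = 56 ≥ 10 ✓
  n(1-p̂) = 24 ≥ 10 ✓

The sample is large enough, so use a z-interval (normal approximation) for the proportion.

For 95% confidence, z* = 1.96 (from standard normal table)

Standard error: SE = √(p̂(1-p̂)/n) = √(0.700000×0.300000/80) = 0.05123475

Margin of error: E = z* × SE = 1.96 × 0.05123475 = 0.100420

Z-interval: p̂ ± E = 0.700000 ± 0.100420 = (0.599580, 0.800420)

Rounded to 4 decimal places:

(0.5996, 0.8004)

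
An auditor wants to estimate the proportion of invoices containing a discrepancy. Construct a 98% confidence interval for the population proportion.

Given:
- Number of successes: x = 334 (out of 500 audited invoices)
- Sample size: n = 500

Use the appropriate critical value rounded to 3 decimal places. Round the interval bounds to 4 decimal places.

Sample proportion: p̂ = 334/500 = 0.668000

Check conditions for normal approximation:
  np̂ = 334 ≥ 10 ✓
  n(1-p̂) = 166 ≥ 10 ✓

The sample is large enough, so use a z-interval (normal approximation) for the proportion.

For 98% confidence, z* = 2.326 (from standard normal table)

Standard error: SE = √(p̂(1-p̂)/n) = √(0.668000×0.332000/500) = 0.02106067

Margin of error: E = z* × SE = 2.326 × 0.02106067 = 0.048987

Z-interval: p̂ ± E = 0.668000 ± 0.048987 = (0.619013, 0.716987)

Rounded to 4 decimal places:

(0.6190, 0.7170)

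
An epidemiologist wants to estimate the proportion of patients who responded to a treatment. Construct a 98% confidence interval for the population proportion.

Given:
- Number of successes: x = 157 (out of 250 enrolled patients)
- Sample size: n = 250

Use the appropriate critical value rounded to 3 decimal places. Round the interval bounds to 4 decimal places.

Sample proportion: p̂ = 157/250 = 0.628000

Check conditions for normal approximation:
  np̂ = 157 ≥ 10 ✓
  n(1-p̂) = 93 ≥ 10 ✓

The sample is large enough, so use a z-interval (normal approximation) for the proportion.

For 98% confidence, z* = 2.326 (from standard normal table)

Standard error: SE = √(p̂(1-p̂)/n) = √(0.628000×0.372000/250) = 0.03056900

Margin of error: E = z* × SE = 2.326 × 0.03056900 = 0.071104

Z-interval: p̂ ± E = 0.628000 ± 0.071104 = (0.556896, 0.699104)

Rounded to 4 decimal places:

(0.5569, 0.6991)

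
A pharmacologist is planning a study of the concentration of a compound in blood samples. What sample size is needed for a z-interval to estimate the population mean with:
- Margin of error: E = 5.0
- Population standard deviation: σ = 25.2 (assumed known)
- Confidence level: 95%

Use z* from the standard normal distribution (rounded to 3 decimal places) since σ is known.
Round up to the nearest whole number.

Using z* since population σ is known (z-interval formula).

For 95% confidence, z* = 1.96 (from standard normal table)

Sample size formula for z-interval: n = (z*σ/E)²

n = (1.96 × 25.2 / 5.0)²
  = (9.878400)²
  = 97.5828

Round up to the nearest whole number: n = 98

98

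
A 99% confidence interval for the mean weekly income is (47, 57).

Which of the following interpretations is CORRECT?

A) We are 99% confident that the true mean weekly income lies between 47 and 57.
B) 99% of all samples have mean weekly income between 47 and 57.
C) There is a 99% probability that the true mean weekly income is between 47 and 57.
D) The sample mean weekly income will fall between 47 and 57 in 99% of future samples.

A confidence interval represents our confidence in the procedure, not a probability statement about the parameter.

Key concept: If we repeated this sampling process many times and computed a 99% CI each time, about 99% of those intervals would contain the true population parameter.

For this specific interval (47, 57):
- Midpoint (point estimate): 52
- Margin of error: 5

The correct interpretation is the one stating confidence that the true parameter lies in the interval — option A.

A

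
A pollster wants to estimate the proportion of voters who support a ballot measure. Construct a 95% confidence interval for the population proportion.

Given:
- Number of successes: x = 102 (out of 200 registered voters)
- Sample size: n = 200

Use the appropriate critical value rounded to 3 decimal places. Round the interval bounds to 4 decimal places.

Sample proportion: p̂ = 102/200 = 0.510000

Check conditions for normal approximation:
  np̂ = 102 ≥ 10 ✓
  n(1-p̂) = 98 ≥ 10 ✓

The sample is large enough, so use a z-interval (normal approximation) for the proportion.

For 95% confidence, z* = 1.96 (from standard normal table)

Standard error: SE = √(p̂(1-p̂)/n) = √(0.510000×0.490000/200) = 0.03534827

Margin of error: E = z* × SE = 1.96 × 0.03534827 = 0.069283

Z-interval: p̂ ± E = 0.510000 ± 0.069283 = (0.440717, 0.579283)

Rounded to 4 decimal places:

(0.4407, 0.5793)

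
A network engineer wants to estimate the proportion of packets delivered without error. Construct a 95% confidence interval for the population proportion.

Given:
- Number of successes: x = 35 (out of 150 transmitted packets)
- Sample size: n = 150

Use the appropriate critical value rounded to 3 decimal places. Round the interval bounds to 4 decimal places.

Sample proportion: p̂ = 35/150 = 0.233333

Check conditions for normal approximation:
  np̂ = 35 ≥ 10 ✓
  n(1-p̂) = 115 ≥ 10 ✓

The sample is large enough, so use a z-interval (normal approximation) for the proportion.

For 95% confidence, z* = 1.96 (from standard normal table)

Standard error: SE = √(p̂(1-p̂)/n) = √(0.233333×0.766667/150) = 0.03453393

Margin of error: E = z* × SE = 1.96 × 0.03453393 = 0.067687

Z-interval: p̂ ± E = 0.233333 ± 0.067687 = (0.165647, 0.301020)

Rounded to 4 decimal places:

(0.1656, 0.3010)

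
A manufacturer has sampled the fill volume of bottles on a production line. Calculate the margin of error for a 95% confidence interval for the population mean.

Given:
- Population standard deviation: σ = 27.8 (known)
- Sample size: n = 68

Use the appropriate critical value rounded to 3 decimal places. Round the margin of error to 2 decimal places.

The population standard deviation σ is known, so use the z-interval margin of error formula.

For 95% confidence, z* = 1.96 (from standard normal table)

Margin of error formula for z-interval: E = z* × σ/√n

E = 1.96 × 27.8/√68
  = 1.96 × 3.371245
  = 6.6076

Rounded to 2 decimal places:

6.61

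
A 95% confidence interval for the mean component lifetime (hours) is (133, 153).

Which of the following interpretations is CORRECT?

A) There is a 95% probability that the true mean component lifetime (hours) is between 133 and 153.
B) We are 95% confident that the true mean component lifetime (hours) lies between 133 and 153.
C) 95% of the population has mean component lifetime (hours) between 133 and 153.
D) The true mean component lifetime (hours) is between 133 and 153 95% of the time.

A confidence interval represents our confidence in the procedure, not a probability statement about the parameter.

Key concept: If we repeated this sampling process many times and computed a 95% CI each time, about 95% of those intervals would contain the true population parameter.

For this specific interval (133, 153):
- Midpoint (point estimate): 143
- Margin of error: 10

The correct interpretation is the one stating confidence that the true parameter lies in the interval — option B.

B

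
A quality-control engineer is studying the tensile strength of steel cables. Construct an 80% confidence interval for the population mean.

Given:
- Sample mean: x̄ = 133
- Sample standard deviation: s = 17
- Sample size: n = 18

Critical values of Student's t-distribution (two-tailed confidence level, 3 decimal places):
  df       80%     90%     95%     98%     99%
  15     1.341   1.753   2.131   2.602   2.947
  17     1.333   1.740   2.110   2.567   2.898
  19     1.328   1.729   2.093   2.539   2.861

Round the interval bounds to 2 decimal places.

The population standard deviation σ is unknown (only the sample standard deviation s is given), so use a t-interval with df = n - 1 = 18 - 1 = 17.

For 80% confidence with df = 17, t* = 1.333 (from t-table)

Standard error: SE = s/√n = 17/√18 = 4.006938

Margin of error: E = t* × SE = 1.333 × 4.006938 = 5.3412

T-interval: x̄ ± E = 133 ± 5.3412 = (127.6588, 138.3412)

Rounded to 2 decimal places:

(127.66, 138.34)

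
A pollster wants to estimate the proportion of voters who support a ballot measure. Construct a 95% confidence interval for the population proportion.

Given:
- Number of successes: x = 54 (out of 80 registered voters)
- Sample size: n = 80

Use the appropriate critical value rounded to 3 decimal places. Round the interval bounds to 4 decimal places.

Sample proportion: p̂ = 54/80 = 0.675000

Check conditions for normal approximation:
  np̂ = 54 ≥ 10 ✓
  n(1-p̂) = 26 ≥ 10 ✓

The sample is large enough, so use a z-interval (normal approximation) for the proportion.

For 95% confidence, z* = 1.96 (from standard normal table)

Standard error: SE = √(p̂(1-p̂)/n) = √(0.675000×0.325000/80) = 0.05236590

Margin of error: E = z* × SE = 1.96 × 0.05236590 = 0.102637

Z-interval: p̂ ± E = 0.675000 ± 0.102637 = (0.572363, 0.777637)

Rounded to 4 decimal places:

(0.5724, 0.7776)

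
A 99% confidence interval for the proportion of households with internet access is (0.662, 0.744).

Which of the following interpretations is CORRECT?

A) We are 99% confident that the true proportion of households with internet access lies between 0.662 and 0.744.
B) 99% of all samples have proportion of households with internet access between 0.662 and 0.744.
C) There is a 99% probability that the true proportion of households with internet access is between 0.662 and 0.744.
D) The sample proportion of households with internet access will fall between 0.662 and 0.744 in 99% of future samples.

A confidence interval represents our confidence in the procedure, not a probability statement about the parameter.

Key concept: If we repeated this sampling process many times and computed a 99% CI each time, about 99% of those intervals would contain the true population parameter.

For this specific interval (0.662, 0.744):
- Midpoint (point estimate): 0.703
- Margin of error: 0.041

The correct interpretation is the one stating confidence that the true parameter lies in the interval — option A.

A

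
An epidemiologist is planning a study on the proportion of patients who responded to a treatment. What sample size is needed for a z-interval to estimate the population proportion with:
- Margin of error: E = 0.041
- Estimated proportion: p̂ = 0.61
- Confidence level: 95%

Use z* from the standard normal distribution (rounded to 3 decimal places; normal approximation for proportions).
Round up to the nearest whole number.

Using z* for proportion z-interval (normal approximation).

For 95% confidence, z* = 1.96 (from standard normal table)

Sample size formula for proportion z-interval: n = z*²p̂(1-p̂)/E²

n = 1.96² × 0.61 × 0.39 / 0.041²
  = 3.8416 × 0.2379 / 0.001681
  = 543.6744

Round up to the nearest whole number: n = 544

544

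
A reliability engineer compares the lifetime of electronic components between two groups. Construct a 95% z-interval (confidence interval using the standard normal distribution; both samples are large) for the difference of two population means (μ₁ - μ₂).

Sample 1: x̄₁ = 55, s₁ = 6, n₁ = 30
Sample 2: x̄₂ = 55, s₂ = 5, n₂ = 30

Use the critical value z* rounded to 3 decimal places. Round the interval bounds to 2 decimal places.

Both samples are large (n₁ = 30 ≥ 30, n₂ = 30 ≥ 30), so a z-interval for the difference of means applies.

Point estimate: x̄₁ - x̄₂ = 55 - 55 = 0

Standard error: SE = √(s₁²/n₁ + s₂²/n₂)
= √(6²/30 + 5²/30)
= √(1.200000 + 0.833333)
= 1.425950

For 95% confidence, z* = 1.96 (from standard normal table)
Margin of error: E = z* × SE = 1.96 × 1.425950 = 2.7949

Z-interval: (x̄₁ - x̄₂) ± E = 0 ± 2.7949 = (-2.7949, 2.7949)

Rounded to 2 decimal places:

(-2.79, 2.79)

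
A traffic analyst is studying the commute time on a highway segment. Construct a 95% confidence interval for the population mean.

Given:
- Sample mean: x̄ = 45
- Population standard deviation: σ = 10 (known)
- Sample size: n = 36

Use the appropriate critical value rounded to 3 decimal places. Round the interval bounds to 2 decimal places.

The population standard deviation σ is known, so use a z-interval (standard normal critical value).

For 95% confidence, z* = 1.96 (from standard normal table)

Standard error: SE = σ/√n = 10/√36 = 1.666667

Margin of error: E = z* × SE = 1.96 × 1.666667 = 3.2667

Z-interval: x̄ ± E = 45 ± 3.2667 = (41.7333, 48.2667)

Rounded to 2 decimal places:

(41.73, 48.27)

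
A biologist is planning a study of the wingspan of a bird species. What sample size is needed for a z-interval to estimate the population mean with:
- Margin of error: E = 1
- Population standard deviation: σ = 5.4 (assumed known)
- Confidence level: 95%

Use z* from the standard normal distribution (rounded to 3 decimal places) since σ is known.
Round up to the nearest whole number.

Using z* since population σ is known (z-interval formula).

For 95% confidence, z* = 1.96 (from standard normal table)

Sample size formula for z-interval: n = (z*σ/E)²

n = (1.96 × 5.4 / 1)²
  = (10.584000)²
  = 112.0211

Round up to the nearest whole number: n = 113

113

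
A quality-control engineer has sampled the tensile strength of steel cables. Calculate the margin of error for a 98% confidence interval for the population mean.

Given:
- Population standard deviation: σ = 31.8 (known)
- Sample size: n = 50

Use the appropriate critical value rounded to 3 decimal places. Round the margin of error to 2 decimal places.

The population standard deviation σ is known, so use the z-interval margin of error formula.

For 98% confidence, z* = 2.326 (from standard normal table)

Margin of error formula for z-interval: E = z* × σ/√n

E = 2.326 × 31.8/√50
  = 2.326 × 4.497199
  = 10.4605

Rounded to 2 decimal places:

10.46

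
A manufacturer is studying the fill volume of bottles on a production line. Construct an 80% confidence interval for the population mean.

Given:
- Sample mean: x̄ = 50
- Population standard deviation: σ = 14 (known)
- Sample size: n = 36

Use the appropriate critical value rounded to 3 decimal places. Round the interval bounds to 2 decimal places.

The population standard deviation σ is known, so use a z-interval (standard normal critical value).

For 80% confidence, z* = 1.282 (from standard normal table)

Standard error: SE = σ/√n = 14/√36 = 2.333333

Margin of error: E = z* × SE = 1.282 × 2.333333 = 2.9913

Z-interval: x̄ ± E = 50 ± 2.9913 = (47.0087, 52.9913)

Rounded to 2 decimal places:

(47.01, 52.99)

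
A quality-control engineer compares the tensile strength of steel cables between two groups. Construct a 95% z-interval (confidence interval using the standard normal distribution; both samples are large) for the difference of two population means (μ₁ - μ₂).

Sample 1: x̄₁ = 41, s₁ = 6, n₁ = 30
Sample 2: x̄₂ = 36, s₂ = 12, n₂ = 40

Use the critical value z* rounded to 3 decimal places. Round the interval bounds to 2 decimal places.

Both samples are large (n₁ = 30 ≥ 30, n₂ = 40 ≥ 30), so a z-interval for the difference of means applies.

Point estimate: x̄₁ - x̄₂ = 41 - 36 = 5

Standard error: SE = √(s₁²/n₁ + s₂²/n₂)
= √(6²/30 + 12²/40)
= √(1.200000 + 3.600000)
= 2.190890

For 95% confidence, z* = 1.96 (from standard normal table)
Margin of error: E = z* × SE = 1.96 × 2.190890 = 4.2941

Z-interval: (x̄₁ - x̄₂) ± E = 5 ± 4.2941 = (0.7059, 9.2941)

Rounded to 2 decimal places:

(0.71, 9.29)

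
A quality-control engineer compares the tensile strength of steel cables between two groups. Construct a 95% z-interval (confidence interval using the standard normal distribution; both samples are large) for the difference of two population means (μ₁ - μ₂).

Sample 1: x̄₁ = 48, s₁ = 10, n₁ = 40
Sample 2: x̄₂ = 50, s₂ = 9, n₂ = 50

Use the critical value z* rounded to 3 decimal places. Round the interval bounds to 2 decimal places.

Both samples are large (n₁ = 40 ≥ 30, n₂ = 50 ≥ 30), so a z-interval for the difference of means applies.

Point estimate: x̄₁ - x̄₂ = 48 - 50 = -2

Standard error: SE = √(s₁²/n₁ + s₂²/n₂)
= √(10²/40 + 9²/50)
= √(2.500000 + 1.620000)
= 2.029778

For 95% confidence, z* = 1.96 (from standard normal table)
Margin of error: E = z* × SE = 1.96 × 2.029778 = 3.9784

Z-interval: (x̄₁ - x̄₂) ± E = -2 ± 3.9784 = (-5.9784, 1.9784)

Rounded to 2 decimal places:

(-5.98, 1.98)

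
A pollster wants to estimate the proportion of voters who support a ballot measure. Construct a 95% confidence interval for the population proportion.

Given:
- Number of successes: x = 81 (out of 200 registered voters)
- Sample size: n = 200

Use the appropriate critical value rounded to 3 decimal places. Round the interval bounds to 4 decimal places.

Sample proportion: p̂ = 81/200 = 0.405000

Check conditions for normal approximation:
  np̂ = 81 ≥ 10 ✓
  n(1-p̂) = 119 ≥ 10 ✓

The sample is large enough, so use a z-interval (normal approximation) for the proportion.

For 95% confidence, z* = 1.96 (from standard normal table)

Standard error: SE = √(p̂(1-p̂)/n) = √(0.405000×0.595000/200) = 0.03471131

Margin of error: E = z* × SE = 1.96 × 0.03471131 = 0.068034

Z-interval: p̂ ± E = 0.405000 ± 0.068034 = (0.336966, 0.473034)

Rounded to 4 decimal places:

(0.3370, 0.4730)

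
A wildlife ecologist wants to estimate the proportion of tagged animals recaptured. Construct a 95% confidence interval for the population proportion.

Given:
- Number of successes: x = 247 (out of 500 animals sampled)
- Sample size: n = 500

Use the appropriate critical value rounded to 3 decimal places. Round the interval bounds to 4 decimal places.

Sample proportion: p̂ = 247/500 = 0.494000

Check conditions for normal approximation:
  np̂ = 247 ≥ 10 ✓
  n(1-p̂) = 253 ≥ 10 ✓

The sample is large enough, so use a z-interval (normal approximation) for the proportion.

For 95% confidence, z* = 1.96 (from standard normal table)

Standard error: SE = √(p̂(1-p̂)/n) = √(0.494000×0.506000/500) = 0.02235907

Margin of error: E = z* × SE = 1.96 × 0.02235907 = 0.043824

Z-interval: p̂ ± E = 0.494000 ± 0.043824 = (0.450176, 0.537824)

Rounded to 4 decimal places:

(0.4502, 0.5378)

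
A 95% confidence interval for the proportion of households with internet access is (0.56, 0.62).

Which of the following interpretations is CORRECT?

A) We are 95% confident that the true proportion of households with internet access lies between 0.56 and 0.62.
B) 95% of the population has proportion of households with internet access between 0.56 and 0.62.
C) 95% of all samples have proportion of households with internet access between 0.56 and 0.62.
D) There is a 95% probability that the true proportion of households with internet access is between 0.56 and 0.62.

A confidence interval represents our confidence in the procedure, not a probability statement about the parameter.

Key concept: If we repeated this sampling process many times and computed a 95% CI each time, about 95% of those intervals would contain the true population parameter.

For this specific interval (0.56, 0.62):
- Midpoint (point estimate): 0.59
- Margin of error: 0.03

The correct interpretation is the one stating confidence that the true parameter lies in the interval — option A.

A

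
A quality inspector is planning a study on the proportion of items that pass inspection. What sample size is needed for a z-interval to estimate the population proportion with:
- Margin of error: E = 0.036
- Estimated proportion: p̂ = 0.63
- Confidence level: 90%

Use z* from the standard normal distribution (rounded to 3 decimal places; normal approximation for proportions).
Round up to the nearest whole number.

Using z* for proportion z-interval (normal approximation).

For 90% confidence, z* = 1.645 (from standard normal table)

Sample size formula for proportion z-interval: n = z*²p̂(1-p̂)/E²

n = 1.645² × 0.63 × 0.37 / 0.036²
  = 2.706025 × 0.2331 / 0.001296
  = 486.7087

Round up to the nearest whole number: n = 487

487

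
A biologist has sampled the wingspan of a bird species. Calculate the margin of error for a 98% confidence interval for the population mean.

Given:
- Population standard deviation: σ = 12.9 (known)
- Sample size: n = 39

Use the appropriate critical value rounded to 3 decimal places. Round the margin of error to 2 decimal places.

The population standard deviation σ is known, so use the z-interval margin of error formula.

For 98% confidence, z* = 2.326 (from standard normal table)

Margin of error formula for z-interval: E = z* × σ/√n

E = 2.326 × 12.9/√39
  = 2.326 × 2.065653
  = 4.8047

Rounded to 2 decimal places:

4.80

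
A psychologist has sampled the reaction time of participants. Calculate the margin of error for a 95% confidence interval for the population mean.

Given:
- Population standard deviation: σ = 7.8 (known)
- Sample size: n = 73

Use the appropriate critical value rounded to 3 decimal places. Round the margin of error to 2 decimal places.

The population standard deviation σ is known, so use the z-interval margin of error formula.

For 95% confidence, z* = 1.96 (from standard normal table)

Margin of error formula for z-interval: E = z* × σ/√n

E = 1.96 × 7.8/√73
  = 1.96 × 0.912921
  = 1.7893

Rounded to 2 decimal places:

1.79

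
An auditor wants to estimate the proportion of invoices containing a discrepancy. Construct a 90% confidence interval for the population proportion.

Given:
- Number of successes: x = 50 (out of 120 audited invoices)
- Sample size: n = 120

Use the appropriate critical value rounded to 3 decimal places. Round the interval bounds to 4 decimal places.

Sample proportion: p̂ = 50/120 = 0.416667

Check conditions for normal approximation:
  np̂ = 50 ≥ 10 ✓
  n(1-p̂) = 70 ≥ 10 ✓

The sample is large enough, so use a z-interval (normal approximation) for the proportion.

For 90% confidence, z* = 1.645 (from standard normal table)

Standard error: SE = √(p̂(1-p̂)/n) = √(0.416667×0.583333/120) = 0.04500514

Margin of error: E = z* × SE = 1.645 × 0.04500514 = 0.074033

Z-interval: p̂ ± E = 0.416667 ± 0.074033 = (0.342633, 0.490700)

Rounded to 4 decimal places:

(0.3426, 0.4907)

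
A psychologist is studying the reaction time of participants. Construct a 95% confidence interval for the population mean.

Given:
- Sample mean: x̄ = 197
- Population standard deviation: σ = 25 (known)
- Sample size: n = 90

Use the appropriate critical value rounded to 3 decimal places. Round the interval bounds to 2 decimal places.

The population standard deviation σ is known, so use a z-interval (standard normal critical value).

For 95% confidence, z* = 1.96 (from standard normal table)

Standard error: SE = σ/√n = 25/√90 = 2.635231

Margin of error: E = z* × SE = 1.96 × 2.635231 = 5.1651

Z-interval: x̄ ± E = 197 ± 5.1651 = (191.8349, 202.1651)

Rounded to 2 decimal places:

(191.83, 202.17)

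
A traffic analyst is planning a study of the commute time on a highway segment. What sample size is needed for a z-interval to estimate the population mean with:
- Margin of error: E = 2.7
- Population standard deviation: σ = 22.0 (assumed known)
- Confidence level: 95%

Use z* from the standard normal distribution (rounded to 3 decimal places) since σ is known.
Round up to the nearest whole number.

Using z* since population σ is known (z-interval formula).

For 95% confidence, z* = 1.96 (from standard normal table)

Sample size formula for z-interval: n = (z*σ/E)²

n = (1.96 × 22.0 / 2.7)²
  = (15.970370)²
  = 255.0527

Round up to the nearest whole number: n = 256

256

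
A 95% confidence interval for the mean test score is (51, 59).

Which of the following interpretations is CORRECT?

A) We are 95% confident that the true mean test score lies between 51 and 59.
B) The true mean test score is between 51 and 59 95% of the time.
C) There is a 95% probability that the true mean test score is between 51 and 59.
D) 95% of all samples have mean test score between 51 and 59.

A confidence interval represents our confidence in the procedure, not a probability statement about the parameter.

Key concept: If we repeated this sampling process many times and computed a 95% CI each time, about 95% of those intervals would contain the true population parameter.

For this specific interval (51, 59):
- Midpoint (point estimate): 55
- Margin of error: 4

The correct interpretation is the one stating confidence that the true parameter lies in the interval — option A.

A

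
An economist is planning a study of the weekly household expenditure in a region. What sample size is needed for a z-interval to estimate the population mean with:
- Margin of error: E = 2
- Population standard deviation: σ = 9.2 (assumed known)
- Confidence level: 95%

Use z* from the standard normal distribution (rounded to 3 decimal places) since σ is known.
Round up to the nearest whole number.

Using z* since population σ is known (z-interval formula).

For 95% confidence, z* = 1.96 (from standard normal table)

Sample size formula for z-interval: n = (z*σ/E)²

n = (1.96 × 9.2 / 2)²
  = (9.016000)²
  = 81.2883

Round up to the nearest whole number: n = 82

82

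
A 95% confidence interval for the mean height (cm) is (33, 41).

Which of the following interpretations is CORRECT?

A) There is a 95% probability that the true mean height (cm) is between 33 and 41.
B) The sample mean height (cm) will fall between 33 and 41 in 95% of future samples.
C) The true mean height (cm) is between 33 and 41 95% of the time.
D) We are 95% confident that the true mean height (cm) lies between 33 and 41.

A confidence interval represents our confidence in the procedure, not a probability statement about the parameter.

Key concept: If we repeated this sampling process many times and computed a 95% CI each time, about 95% of those intervals would contain the true population parameter.

For this specific interval (33, 41):
- Midpoint (point estimate): 37
- Margin of error: 4

The correct interpretation is the one stating confidence that the true parameter lies in the interval — option D.

D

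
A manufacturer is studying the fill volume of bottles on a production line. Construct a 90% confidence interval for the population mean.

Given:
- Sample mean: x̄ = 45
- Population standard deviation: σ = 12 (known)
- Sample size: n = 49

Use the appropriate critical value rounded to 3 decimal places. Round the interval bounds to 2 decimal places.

The population standard deviation σ is known, so use a z-interval (standard normal critical value).

For 90% confidence, z* = 1.645 (from standard normal table)

Standard error: SE = σ/√n = 12/√49 = 1.714286

Margin of error: E = z* × SE = 1.645 × 1.714286 = 2.8200

Z-interval: x̄ ± E = 45 ± 2.8200 = (42.1800, 47.8200)

Rounded to 2 decimal places:

(42.18, 47.82)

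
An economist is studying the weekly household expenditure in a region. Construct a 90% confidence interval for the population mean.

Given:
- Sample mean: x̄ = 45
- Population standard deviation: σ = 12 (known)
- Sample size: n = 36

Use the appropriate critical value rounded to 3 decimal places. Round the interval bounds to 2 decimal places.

The population standard deviation σ is known, so use a z-interval (standard normal critical value).

For 90% confidence, z* = 1.645 (from standard normal table)

Standard error: SE = σ/√n = 12/√36 = 2.000000

Margin of error: E = z* × SE = 1.645 × 2.000000 = 3.2900

Z-interval: x̄ ± E = 45 ± 3.2900 = (41.7100, 48.2900)

Rounded to 2 decimal places:

(41.71, 48.29)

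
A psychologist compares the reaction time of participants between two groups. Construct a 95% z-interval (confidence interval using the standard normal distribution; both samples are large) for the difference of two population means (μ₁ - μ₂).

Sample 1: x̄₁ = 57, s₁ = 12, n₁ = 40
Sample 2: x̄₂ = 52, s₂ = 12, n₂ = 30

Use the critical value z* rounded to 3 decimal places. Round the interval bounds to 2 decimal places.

Both samples are large (n₁ = 40 ≥ 30, n₂ = 30 ≥ 30), so a z-interval for the difference of means applies.

Point estimate: x̄₁ - x̄₂ = 57 - 52 = 5

Standard error: SE = √(s₁²/n₁ + s₂²/n₂)
= √(12²/40 + 12²/30)
= √(3.600000 + 4.800000)
= 2.898275

For 95% confidence, z* = 1.96 (from standard normal table)
Margin of error: E = z* × SE = 1.96 × 2.898275 = 5.6806

Z-interval: (x̄₁ - x̄₂) ± E = 5 ± 5.6806 = (-0.6806, 10.6806)

Rounded to 2 decimal places:

(-0.68, 10.68)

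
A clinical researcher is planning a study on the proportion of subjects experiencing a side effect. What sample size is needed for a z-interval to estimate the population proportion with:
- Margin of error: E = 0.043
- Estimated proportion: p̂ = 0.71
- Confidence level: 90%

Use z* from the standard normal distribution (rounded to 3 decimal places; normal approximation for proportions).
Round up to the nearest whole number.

Using z* for proportion z-interval (normal approximation).

For 90% confidence, z* = 1.645 (from standard normal table)

Sample size formula for proportion z-interval: n = z*²p̂(1-p̂)/E²

n = 1.645² × 0.71 × 0.29 / 0.043²
  = 2.706025 × 0.2059 / 0.001849
  = 301.3362

Round up to the nearest whole number: n = 302

302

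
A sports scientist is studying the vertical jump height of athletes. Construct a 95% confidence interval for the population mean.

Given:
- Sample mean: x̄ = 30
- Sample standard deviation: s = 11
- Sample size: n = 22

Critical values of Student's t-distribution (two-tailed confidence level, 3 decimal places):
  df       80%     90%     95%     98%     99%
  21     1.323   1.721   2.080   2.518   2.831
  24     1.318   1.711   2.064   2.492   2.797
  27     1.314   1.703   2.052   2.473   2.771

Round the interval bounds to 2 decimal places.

The population standard deviation σ is unknown (only the sample standard deviation s is given), so use a t-interval with df = n - 1 = 22 - 1 = 21.

For 95% confidence with df = 21, t* = 2.080 (from t-table)

Standard error: SE = s/√n = 11/√22 = 2.345208

Margin of error: E = t* × SE = 2.080 × 2.345208 = 4.8780

T-interval: x̄ ± E = 30 ± 4.8780 = (25.1220, 34.8780)

Rounded to 2 decimal places:

(25.12, 34.88)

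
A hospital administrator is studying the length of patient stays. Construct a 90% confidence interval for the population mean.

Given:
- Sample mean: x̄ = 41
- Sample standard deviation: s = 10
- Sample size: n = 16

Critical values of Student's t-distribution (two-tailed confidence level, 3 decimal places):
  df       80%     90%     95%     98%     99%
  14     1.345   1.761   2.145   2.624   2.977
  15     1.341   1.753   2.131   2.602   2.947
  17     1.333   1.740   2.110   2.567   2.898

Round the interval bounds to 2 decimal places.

The population standard deviation σ is unknown (only the sample standard deviation s is given), so use a t-interval with df = n - 1 = 16 - 1 = 15.

For 90% confidence with df = 15, t* = 1.753 (from t-table)

Standard error: SE = s/√n = 10/√16 = 2.500000

Margin of error: E = t* × SE = 1.753 × 2.500000 = 4.3825

T-interval: x̄ ± E = 41 ± 4.3825 = (36.6175, 45.3825)

Rounded to 2 decimal places:

(36.62, 45.38)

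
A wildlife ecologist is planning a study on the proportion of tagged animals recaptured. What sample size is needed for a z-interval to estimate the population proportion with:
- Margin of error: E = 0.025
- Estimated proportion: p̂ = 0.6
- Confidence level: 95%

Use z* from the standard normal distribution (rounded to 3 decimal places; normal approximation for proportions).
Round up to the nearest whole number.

Using z* for proportion z-interval (normal approximation).

For 95% confidence, z* = 1.96 (from standard normal table)

Sample size formula for proportion z-interval: n = z*²p̂(1-p̂)/E²

n = 1.96² × 0.6 × 0.4 / 0.025²
  = 3.8416 × 0.24 / 0.000625
  = 1475.1744

Round up to the nearest whole number: n = 1476

1476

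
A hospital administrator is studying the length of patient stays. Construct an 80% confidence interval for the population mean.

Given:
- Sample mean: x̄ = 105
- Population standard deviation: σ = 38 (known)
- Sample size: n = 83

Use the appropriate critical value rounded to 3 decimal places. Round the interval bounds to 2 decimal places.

The population standard deviation σ is known, so use a z-interval (standard normal critical value).

For 80% confidence, z* = 1.282 (from standard normal table)

Standard error: SE = σ/√n = 38/√83 = 4.171042

Margin of error: E = z* × SE = 1.282 × 4.171042 = 5.3473

Z-interval: x̄ ± E = 105 ± 5.3473 = (99.6527, 110.3473)

Rounded to 2 decimal places:

(99.65, 110.35)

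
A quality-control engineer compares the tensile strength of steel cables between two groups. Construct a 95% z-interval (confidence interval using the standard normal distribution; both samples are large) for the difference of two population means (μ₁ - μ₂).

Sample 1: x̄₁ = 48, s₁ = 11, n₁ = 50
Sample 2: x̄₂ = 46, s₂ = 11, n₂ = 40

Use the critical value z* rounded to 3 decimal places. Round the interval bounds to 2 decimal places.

Both samples are large (n₁ = 50 ≥ 30, n₂ = 40 ≥ 30), so a z-interval for the difference of means applies.

Point estimate: x̄₁ - x̄₂ = 48 - 46 = 2

Standard error: SE = √(s₁²/n₁ + s₂²/n₂)
= √(11²/50 + 11²/40)
= √(2.420000 + 3.025000)
= 2.333452

For 95% confidence, z* = 1.96 (from standard normal table)
Margin of error: E = z* × SE = 1.96 × 2.333452 = 4.5736

Z-interval: (x̄₁ - x̄₂) ± E = 2 ± 4.5736 = (-2.5736, 6.5736)

Rounded to 2 decimal places:

(-2.57, 6.57)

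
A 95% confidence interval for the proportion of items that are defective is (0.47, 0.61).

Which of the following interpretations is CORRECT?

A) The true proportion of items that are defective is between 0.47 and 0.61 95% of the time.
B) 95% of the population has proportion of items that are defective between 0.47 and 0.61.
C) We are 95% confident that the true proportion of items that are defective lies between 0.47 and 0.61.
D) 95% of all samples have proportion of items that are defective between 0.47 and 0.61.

A confidence interval represents our confidence in the procedure, not a probability statement about the parameter.

Key concept: If we repeated this sampling process many times and computed a 95% CI each time, about 95% of those intervals would contain the true population parameter.

For this specific interval (0.47, 0.61):
- Midpoint (point estimate): 0.54
- Margin of error: 0.07

The correct interpretation is the one stating confidence that the true parameter lies in the interval — option C.

C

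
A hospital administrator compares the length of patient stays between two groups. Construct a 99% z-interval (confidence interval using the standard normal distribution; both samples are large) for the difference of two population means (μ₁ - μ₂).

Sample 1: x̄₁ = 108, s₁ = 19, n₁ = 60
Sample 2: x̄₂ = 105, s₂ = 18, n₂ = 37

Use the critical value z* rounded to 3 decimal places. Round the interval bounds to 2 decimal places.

Both samples are large (n₁ = 60 ≥ 30, n₂ = 37 ≥ 30), so a z-interval for the difference of means applies.

Point estimate: x̄₁ - x̄₂ = 108 - 105 = 3

Standard error: SE = √(s₁²/n₁ + s₂²/n₂)
= √(19²/60 + 18²/37)
= √(6.016667 + 8.756757)
= 3.843621

For 99% confidence, z* = 2.576 (from standard normal table)
Margin of error: E = z* × SE = 2.576 × 3.843621 = 9.9012

Z-interval: (x̄₁ - x̄₂) ± E = 3 ± 9.9012 = (-6.9012, 12.9012)

Rounded to 2 decimal places:

(-6.90, 12.90)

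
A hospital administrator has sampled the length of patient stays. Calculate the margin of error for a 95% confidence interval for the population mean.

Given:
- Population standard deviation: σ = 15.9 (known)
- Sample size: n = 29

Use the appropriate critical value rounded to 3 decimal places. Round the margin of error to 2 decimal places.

The population standard deviation σ is known, so use the z-interval margin of error formula.

For 95% confidence, z* = 1.96 (from standard normal table)

Margin of error formula for z-interval: E = z* × σ/√n

E = 1.96 × 15.9/√29
  = 1.96 × 2.952556
  = 5.7870

Rounded to 2 decimal places:

5.79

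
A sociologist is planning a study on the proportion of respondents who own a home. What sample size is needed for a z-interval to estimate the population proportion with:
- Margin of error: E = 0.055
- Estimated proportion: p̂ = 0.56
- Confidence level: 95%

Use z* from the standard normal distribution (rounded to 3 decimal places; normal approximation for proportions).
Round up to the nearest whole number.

Using z* for proportion z-interval (normal approximation).

For 95% confidence, z* = 1.96 (from standard normal table)

Sample size formula for proportion z-interval: n = z*²p̂(1-p̂)/E²

n = 1.96² × 0.56 × 0.44 / 0.055²
  = 3.8416 × 0.2464 / 0.003025
  = 312.9158

Round up to the nearest whole number: n = 313

313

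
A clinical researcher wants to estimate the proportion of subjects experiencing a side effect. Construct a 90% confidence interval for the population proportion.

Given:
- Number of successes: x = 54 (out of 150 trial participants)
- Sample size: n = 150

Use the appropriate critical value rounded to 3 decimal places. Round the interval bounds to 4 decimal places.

Sample proportion: p̂ = 54/150 = 0.360000

Check conditions for normal approximation:
  np̂ = 54 ≥ 10 ✓
  n(1-p̂) = 96 ≥ 10 ✓

The sample is large enough, so use a z-interval (normal approximation) for the proportion.

For 90% confidence, z* = 1.645 (from standard normal table)

Standard error: SE = √(p̂(1-p̂)/n) = √(0.360000×0.640000/150) = 0.03919184

Margin of error: E = z* × SE = 1.645 × 0.03919184 = 0.064471

Z-interval: p̂ ± E = 0.360000 ± 0.064471 = (0.295529, 0.424471)

Rounded to 4 decimal places:

(0.2955, 0.4245)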